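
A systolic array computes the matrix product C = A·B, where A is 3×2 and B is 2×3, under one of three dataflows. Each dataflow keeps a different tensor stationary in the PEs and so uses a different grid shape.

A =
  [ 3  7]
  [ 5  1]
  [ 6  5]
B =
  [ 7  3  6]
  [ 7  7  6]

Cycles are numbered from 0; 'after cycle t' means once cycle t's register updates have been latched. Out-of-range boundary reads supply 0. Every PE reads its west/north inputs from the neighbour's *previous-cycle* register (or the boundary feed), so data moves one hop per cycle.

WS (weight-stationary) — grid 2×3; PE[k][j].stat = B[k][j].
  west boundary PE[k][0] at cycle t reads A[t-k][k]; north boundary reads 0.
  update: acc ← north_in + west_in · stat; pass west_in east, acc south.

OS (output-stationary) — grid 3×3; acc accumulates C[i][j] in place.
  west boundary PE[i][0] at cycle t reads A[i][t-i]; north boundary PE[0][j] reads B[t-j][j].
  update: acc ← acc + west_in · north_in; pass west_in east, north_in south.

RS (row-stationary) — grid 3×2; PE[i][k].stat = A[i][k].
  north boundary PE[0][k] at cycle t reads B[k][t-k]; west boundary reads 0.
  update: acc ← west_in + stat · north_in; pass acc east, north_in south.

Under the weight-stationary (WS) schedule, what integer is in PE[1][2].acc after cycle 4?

PE[1][2].acc = 36

WS (2×3). Following PE[1][2] plus its west/north inputs:
  @0  [0,2]  acc 0  |  →0  ↓0
  @0  [1,1]  acc 0  |  →0  ↓0
  @0  [1,2]  acc 0  |  →0  ↓0
  @1  [0,2]  acc 0  |  →0  ↓0
  @1  [1,1]  acc 0  |  →0  ↓0
  @1  [1,2]  acc 0  |  →0  ↓0
  @2  [0,2]  acc 18  |  →3  ↓18
  @2  [1,1]  acc 58  |  →7  ↓58
  @2  [1,2]  acc 0  |  →0  ↓0
  @3  [0,2]  acc 30  |  →5  ↓30
  @3  [1,1]  acc 22  |  →1  ↓22
  @3  [1,2]  acc 60  |  →7  ↓60
  @4  [0,2]  acc 36  |  →6  ↓36
  @4  [1,1]  acc 53  |  →5  ↓53
  @4  [1,2]  acc 36  |  →1  ↓36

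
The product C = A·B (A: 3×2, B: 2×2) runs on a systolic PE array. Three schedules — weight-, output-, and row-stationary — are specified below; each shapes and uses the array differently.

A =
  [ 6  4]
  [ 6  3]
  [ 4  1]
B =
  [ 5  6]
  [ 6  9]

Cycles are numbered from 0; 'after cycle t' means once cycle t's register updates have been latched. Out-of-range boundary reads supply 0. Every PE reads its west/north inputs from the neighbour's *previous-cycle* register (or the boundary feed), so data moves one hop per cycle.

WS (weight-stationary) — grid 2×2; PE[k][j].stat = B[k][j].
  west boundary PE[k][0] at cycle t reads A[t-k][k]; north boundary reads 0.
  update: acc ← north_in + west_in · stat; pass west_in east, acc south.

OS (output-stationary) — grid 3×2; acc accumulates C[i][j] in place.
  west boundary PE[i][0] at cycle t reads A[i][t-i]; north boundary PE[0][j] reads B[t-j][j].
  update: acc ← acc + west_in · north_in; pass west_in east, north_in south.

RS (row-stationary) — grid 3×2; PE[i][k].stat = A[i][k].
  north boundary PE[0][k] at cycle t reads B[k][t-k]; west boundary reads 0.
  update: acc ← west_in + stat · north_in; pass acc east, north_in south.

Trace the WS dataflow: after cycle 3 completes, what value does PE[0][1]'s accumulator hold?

PE[0][1].acc = 24

WS (2×2). Following PE[0][1] plus its west/north inputs:
  c0 r0c0: 30 / 6 / 30
  c0 r0c1: 0 / 0 / 0
  c1 r0c0: 30 / 6 / 30
  c1 r0c1: 36 / 6 / 36
  c2 r0c0: 20 / 4 / 20
  c2 r0c1: 36 / 6 / 36
  c3 r0c0: 0 / 0 / 0
  c3 r0c1: 24 / 4 / 24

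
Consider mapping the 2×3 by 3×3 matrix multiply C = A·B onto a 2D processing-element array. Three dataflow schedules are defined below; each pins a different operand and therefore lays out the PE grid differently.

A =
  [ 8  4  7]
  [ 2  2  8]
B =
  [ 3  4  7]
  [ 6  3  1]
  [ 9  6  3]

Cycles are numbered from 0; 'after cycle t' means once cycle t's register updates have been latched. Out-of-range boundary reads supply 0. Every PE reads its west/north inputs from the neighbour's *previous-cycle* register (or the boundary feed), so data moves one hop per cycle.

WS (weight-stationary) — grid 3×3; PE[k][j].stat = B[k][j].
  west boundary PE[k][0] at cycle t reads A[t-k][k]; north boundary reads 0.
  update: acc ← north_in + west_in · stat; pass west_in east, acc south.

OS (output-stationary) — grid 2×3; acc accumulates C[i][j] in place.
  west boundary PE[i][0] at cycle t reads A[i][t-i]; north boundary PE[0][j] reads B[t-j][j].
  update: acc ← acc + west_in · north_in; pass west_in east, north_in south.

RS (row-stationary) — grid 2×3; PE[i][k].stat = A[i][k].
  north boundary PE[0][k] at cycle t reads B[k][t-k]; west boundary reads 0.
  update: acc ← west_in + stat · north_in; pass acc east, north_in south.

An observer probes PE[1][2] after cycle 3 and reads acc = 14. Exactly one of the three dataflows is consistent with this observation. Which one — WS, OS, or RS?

Under WS (3×3), PE[1][2]:
  t=0 PE[1][2]: acc=0 h=0 v=0
  t=1 PE[1][2]: acc=0 h=0 v=0
  t=2 PE[1][2]: acc=0 h=0 v=0
  t=3 PE[1][2]: acc=60 h=4 v=60
Under OS (2×3), PE[1][2]:
  t=0 PE[1][2]: acc=0 h=0 v=0
  t=1 PE[1][2]: acc=0 h=0 v=0
  t=2 PE[1][2]: acc=0 h=0 v=0
  t=3 PE[1][2]: acc=14 h=2 v=7
Under RS (2×3), PE[1][2]:
  t=0 PE[1][2]: acc=0 h=0 v=0
  t=1 PE[1][2]: acc=0 h=0 v=0
  t=2 PE[1][2]: acc=0 h=0 v=0
  t=3 PE[1][2]: acc=90 h=90 v=9

dataflow = OS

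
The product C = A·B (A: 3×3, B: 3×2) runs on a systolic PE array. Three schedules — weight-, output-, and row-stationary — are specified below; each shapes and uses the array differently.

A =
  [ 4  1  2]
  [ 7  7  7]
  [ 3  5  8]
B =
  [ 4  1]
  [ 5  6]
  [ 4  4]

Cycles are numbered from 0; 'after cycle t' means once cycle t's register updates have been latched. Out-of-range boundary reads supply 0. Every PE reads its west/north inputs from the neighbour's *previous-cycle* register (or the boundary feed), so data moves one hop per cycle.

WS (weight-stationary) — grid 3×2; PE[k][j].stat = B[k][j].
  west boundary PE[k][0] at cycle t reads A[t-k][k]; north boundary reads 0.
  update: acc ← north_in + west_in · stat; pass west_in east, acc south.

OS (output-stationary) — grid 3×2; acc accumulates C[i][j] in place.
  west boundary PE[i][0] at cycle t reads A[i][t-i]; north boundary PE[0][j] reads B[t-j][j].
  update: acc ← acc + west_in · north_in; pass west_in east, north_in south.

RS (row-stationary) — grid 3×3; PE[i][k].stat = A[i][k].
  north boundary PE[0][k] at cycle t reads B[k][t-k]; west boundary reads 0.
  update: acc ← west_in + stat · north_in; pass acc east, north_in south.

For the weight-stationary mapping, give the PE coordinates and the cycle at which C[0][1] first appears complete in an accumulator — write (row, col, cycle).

(row, col, cycle) = (2, 1, 3)

WS: C[0][1] accumulates in PE[2][1]:
  [0] (2,1) acc=0 (h:0 v:0)
  [1] (2,1) acc=0 (h:0 v:0)
  [2] (2,1) acc=0 (h:0 v:0)
  [3] (2,1) acc=18 (h:2 v:18)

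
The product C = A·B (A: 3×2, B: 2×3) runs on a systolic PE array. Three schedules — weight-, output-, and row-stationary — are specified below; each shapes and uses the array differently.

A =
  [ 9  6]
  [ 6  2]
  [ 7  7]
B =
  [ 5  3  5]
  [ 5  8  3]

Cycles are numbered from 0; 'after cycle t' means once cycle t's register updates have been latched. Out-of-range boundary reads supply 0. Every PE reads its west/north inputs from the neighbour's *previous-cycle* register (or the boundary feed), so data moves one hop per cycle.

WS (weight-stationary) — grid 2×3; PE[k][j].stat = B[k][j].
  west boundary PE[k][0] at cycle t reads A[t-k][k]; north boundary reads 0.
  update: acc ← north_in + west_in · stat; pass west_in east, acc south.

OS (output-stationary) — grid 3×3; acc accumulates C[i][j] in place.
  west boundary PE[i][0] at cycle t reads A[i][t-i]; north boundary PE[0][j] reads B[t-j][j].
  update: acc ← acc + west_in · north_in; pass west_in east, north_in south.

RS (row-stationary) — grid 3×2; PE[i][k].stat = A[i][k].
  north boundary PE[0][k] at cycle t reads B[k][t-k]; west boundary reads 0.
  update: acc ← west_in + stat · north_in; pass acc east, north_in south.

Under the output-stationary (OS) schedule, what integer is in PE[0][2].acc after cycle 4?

PE[0][2].acc = 63

Tracing OS — 3×3 array, target PE[0][2]:
  step 0 · PE0,1: acc=0; fwd→0 fwd↓0
  step 0 · PE0,2: acc=0; fwd→0 fwd↓0
  step 1 · PE0,1: acc=27; fwd→9 fwd↓3
  step 1 · PE0,2: acc=0; fwd→0 fwd↓0
  step 2 · PE0,1: acc=75; fwd→6 fwd↓8
  step 2 · PE0,2: acc=45; fwd→9 fwd↓5
  step 3 · PE0,1: acc=75; fwd→0 fwd↓0
  step 3 · PE0,2: acc=63; fwd→6 fwd↓3
  step 4 · PE0,1: acc=75; fwd→0 fwd↓0
  step 4 · PE0,2: acc=63; fwd→0 fwd↓0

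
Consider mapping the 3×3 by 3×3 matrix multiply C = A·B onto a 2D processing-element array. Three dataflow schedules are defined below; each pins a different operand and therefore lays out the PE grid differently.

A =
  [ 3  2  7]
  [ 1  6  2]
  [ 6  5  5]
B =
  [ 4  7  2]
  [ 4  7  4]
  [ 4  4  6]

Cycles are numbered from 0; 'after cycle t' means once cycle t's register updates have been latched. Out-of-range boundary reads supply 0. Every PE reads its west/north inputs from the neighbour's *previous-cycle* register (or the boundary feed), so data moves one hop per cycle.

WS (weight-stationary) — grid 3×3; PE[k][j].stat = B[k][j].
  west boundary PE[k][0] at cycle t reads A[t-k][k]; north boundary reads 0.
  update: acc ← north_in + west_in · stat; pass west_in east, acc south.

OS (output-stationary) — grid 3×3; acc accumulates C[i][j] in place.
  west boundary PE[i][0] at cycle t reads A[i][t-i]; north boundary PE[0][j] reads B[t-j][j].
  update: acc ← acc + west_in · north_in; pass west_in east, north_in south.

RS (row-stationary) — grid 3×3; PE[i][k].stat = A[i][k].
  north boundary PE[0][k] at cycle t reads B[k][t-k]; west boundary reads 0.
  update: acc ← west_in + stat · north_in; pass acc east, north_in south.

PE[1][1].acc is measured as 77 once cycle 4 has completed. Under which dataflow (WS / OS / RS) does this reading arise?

dataflow = WS

WS [3×3] PE[1][1] across cycles:
  @0  [1,1]  acc 0  |  →0  ↓0
  @1  [1,1]  acc 0  |  →0  ↓0
  @2  [1,1]  acc 35  |  →2  ↓35
  @3  [1,1]  acc 49  |  →6  ↓49
  @4  [1,1]  acc 77  |  →5  ↓77
OS [3×3] PE[1][1] across cycles:
  @0  [1,1]  acc 0  |  →0  ↓0
  @1  [1,1]  acc 0  |  →0  ↓0
  @2  [1,1]  acc 7  |  →1  ↓7
  @3  [1,1]  acc 49  |  →6  ↓7
  @4  [1,1]  acc 57  |  →2  ↓4
RS [3×3] PE[1][1] across cycles:
  @0  [1,1]  acc 0  |  →0  ↓0
  @1  [1,1]  acc 0  |  →0  ↓0
  @2  [1,1]  acc 28  |  →28  ↓4
  @3  [1,1]  acc 49  |  →49  ↓7
  @4  [1,1]  acc 26  |  →26  ↓4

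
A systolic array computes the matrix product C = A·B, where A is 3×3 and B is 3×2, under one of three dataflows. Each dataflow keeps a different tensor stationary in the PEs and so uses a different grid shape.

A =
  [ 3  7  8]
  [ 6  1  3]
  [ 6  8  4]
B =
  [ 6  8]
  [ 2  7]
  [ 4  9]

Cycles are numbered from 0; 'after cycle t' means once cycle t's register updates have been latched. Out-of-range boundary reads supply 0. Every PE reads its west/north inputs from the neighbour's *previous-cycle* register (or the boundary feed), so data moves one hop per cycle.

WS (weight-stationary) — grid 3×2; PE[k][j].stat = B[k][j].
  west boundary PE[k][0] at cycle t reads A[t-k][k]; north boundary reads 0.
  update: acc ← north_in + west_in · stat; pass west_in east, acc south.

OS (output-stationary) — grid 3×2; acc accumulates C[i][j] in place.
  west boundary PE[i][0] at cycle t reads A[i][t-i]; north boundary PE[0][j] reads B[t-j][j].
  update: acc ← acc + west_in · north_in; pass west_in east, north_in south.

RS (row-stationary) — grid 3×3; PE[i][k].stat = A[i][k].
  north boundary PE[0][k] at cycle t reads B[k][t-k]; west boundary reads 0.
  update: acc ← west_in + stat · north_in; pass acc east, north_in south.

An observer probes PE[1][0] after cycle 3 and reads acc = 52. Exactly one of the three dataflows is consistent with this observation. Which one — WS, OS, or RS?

WS (3×2 grid), PE[1][0]:
  0: (1,0).acc=0  regs=<0,0>
  1: (1,0).acc=32  regs=<7,32>
  2: (1,0).acc=38  regs=<1,38>
  3: (1,0).acc=52  regs=<8,52>
OS (3×2 grid), PE[1][0]:
  0: (1,0).acc=0  regs=<0,0>
  1: (1,0).acc=36  regs=<6,6>
  2: (1,0).acc=38  regs=<1,2>
  3: (1,0).acc=50  regs=<3,4>
RS (3×3 grid), PE[1][0]:
  0: (1,0).acc=0  regs=<0,0>
  1: (1,0).acc=36  regs=<36,6>
  2: (1,0).acc=48  regs=<48,8>
  3: (1,0).acc=0  regs=<0,0>

dataflow = WS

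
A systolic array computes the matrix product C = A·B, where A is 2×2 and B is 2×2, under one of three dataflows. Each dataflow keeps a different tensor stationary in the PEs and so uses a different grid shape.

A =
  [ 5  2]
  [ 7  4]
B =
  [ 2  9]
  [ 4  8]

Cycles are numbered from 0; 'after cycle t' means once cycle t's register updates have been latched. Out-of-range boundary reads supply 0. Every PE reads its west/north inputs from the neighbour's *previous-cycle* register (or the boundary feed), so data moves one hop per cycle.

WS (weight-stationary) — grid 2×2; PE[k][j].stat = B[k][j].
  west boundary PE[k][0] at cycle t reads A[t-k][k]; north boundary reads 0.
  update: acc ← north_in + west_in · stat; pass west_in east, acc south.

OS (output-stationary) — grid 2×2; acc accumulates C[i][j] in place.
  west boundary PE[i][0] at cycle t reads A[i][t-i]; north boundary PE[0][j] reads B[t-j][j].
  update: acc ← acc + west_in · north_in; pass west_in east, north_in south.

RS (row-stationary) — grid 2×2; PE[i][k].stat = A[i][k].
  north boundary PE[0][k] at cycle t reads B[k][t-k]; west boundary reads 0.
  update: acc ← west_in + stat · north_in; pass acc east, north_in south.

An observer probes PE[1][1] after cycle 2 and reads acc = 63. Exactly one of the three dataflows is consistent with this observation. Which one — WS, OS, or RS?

Under WS (2×2), PE[1][1]:
  cycle 0: PE[1][1] → acc 0, east 0, south 0
  cycle 1: PE[1][1] → acc 0, east 0, south 0
  cycle 2: PE[1][1] → acc 61, east 2, south 61
Under OS (2×2), PE[1][1]:
  cycle 0: PE[1][1] → acc 0, east 0, south 0
  cycle 1: PE[1][1] → acc 0, east 0, south 0
  cycle 2: PE[1][1] → acc 63, east 7, south 9
Under RS (2×2), PE[1][1]:
  cycle 0: PE[1][1] → acc 0, east 0, south 0
  cycle 1: PE[1][1] → acc 0, east 0, south 0
  cycle 2: PE[1][1] → acc 30, east 30, south 4

dataflow = OS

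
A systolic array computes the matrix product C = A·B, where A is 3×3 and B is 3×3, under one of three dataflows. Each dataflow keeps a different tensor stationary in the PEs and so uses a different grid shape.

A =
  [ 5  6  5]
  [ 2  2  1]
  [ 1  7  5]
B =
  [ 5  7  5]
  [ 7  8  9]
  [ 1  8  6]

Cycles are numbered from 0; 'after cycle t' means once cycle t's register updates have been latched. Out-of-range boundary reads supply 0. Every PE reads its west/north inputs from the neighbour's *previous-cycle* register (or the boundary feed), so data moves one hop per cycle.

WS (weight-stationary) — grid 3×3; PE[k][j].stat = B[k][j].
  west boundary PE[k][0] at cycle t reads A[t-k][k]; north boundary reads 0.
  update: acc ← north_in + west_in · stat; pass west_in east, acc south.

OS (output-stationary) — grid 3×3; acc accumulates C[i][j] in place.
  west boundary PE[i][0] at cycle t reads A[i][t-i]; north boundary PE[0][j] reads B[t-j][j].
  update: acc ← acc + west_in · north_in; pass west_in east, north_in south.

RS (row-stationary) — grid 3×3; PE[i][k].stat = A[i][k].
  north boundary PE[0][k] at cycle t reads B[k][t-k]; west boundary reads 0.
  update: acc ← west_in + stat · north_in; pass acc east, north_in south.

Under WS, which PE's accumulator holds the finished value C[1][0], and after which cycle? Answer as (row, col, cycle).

Under WS, C[1][0] lands at PE[2][0]:
  @0  [2,0]  acc 0  |  →0  ↓0
  @1  [2,0]  acc 0  |  →0  ↓0
  @2  [2,0]  acc 72  |  →5  ↓72
  @3  [2,0]  acc 25  |  →1  ↓25

(row, col, cycle) = (2, 0, 3)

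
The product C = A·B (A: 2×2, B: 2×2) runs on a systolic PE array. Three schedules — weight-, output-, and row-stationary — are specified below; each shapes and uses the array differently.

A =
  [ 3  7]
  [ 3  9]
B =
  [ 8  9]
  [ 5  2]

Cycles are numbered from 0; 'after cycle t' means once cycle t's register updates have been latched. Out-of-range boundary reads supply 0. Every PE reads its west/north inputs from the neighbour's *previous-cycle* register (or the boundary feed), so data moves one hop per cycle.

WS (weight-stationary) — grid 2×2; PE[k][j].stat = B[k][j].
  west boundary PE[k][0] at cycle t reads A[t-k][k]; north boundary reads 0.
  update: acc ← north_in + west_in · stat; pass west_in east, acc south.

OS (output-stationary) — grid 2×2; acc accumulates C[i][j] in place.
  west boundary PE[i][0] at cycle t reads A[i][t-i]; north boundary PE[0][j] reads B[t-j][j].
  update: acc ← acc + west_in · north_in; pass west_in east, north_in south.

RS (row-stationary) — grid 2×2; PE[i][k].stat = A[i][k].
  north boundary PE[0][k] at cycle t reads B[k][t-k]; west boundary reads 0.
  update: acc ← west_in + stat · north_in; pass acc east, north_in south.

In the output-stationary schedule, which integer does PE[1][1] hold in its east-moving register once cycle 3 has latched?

register = 9

OS 2×2: PE[1][1] cycle-by-cycle (with neighbour feeds):
  0: (0,1).acc=0  regs=<0,0>
  0: (1,0).acc=0  regs=<0,0>
  0: (1,1).acc=0  regs=<0,0>
  1: (0,1).acc=27  regs=<3,9>
  1: (1,0).acc=24  regs=<3,8>
  1: (1,1).acc=0  regs=<0,0>
  2: (0,1).acc=41  regs=<7,2>
  2: (1,0).acc=69  regs=<9,5>
  2: (1,1).acc=27  regs=<3,9>
  3: (0,1).acc=41  regs=<0,0>
  3: (1,0).acc=69  regs=<0,0>
  3: (1,1).acc=45  regs=<9,2>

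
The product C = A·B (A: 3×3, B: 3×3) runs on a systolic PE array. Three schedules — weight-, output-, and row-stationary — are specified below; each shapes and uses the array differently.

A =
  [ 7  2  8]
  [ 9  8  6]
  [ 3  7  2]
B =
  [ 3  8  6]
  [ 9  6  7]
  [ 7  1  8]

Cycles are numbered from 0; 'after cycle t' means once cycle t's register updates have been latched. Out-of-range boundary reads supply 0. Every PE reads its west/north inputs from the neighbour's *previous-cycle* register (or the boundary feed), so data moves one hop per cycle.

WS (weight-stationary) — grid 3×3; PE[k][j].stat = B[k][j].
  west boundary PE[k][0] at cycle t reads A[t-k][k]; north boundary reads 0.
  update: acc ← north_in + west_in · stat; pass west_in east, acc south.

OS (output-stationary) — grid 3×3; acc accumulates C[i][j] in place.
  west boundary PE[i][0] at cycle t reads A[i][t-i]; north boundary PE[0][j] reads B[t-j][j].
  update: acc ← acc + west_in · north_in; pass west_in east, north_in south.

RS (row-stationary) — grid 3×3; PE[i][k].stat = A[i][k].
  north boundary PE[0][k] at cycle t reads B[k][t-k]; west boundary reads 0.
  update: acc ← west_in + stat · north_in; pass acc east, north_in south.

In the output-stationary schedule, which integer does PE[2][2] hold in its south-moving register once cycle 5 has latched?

register = 7

Tracing OS — 3×3 array, target PE[2][2]:
  cycle 0: PE[1][2] → acc 0, east 0, south 0
  cycle 0: PE[2][1] → acc 0, east 0, south 0
  cycle 0: PE[2][2] → acc 0, east 0, south 0
  cycle 1: PE[1][2] → acc 0, east 0, south 0
  cycle 1: PE[2][1] → acc 0, east 0, south 0
  cycle 1: PE[2][2] → acc 0, east 0, south 0
  cycle 2: PE[1][2] → acc 0, east 0, south 0
  cycle 2: PE[2][1] → acc 0, east 0, south 0
  cycle 2: PE[2][2] → acc 0, east 0, south 0
  cycle 3: PE[1][2] → acc 54, east 9, south 6
  cycle 3: PE[2][1] → acc 24, east 3, south 8
  cycle 3: PE[2][2] → acc 0, east 0, south 0
  cycle 4: PE[1][2] → acc 110, east 8, south 7
  cycle 4: PE[2][1] → acc 66, east 7, south 6
  cycle 4: PE[2][2] → acc 18, east 3, south 6
  cycle 5: PE[1][2] → acc 158, east 6, south 8
  cycle 5: PE[2][1] → acc 68, east 2, south 1
  cycle 5: PE[2][2] → acc 67, east 7, south 7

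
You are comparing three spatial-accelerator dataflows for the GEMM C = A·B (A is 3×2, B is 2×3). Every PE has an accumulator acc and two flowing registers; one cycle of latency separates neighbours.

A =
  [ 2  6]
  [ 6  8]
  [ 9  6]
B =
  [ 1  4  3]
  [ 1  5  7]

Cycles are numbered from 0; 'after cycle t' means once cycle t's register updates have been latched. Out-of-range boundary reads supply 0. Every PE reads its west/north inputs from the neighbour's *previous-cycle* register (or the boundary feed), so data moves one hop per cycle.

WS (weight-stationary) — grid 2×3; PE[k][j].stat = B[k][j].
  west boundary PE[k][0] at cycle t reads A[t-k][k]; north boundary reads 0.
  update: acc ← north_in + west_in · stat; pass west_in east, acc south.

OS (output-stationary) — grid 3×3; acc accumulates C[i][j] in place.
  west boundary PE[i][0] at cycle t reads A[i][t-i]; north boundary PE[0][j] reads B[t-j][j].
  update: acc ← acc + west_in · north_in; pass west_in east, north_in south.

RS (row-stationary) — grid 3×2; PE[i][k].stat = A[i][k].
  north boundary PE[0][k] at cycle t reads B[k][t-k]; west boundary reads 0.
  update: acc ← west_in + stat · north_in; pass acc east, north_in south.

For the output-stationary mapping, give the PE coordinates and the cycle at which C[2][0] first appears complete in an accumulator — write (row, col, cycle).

(row, col, cycle) = (2, 0, 3)

OS — PE[2][0] is where C[2][0] collects:
  c0 r2c0: 0 / 0 / 0
  c1 r2c0: 0 / 0 / 0
  c2 r2c0: 9 / 9 / 1
  c3 r2c0: 15 / 6 / 1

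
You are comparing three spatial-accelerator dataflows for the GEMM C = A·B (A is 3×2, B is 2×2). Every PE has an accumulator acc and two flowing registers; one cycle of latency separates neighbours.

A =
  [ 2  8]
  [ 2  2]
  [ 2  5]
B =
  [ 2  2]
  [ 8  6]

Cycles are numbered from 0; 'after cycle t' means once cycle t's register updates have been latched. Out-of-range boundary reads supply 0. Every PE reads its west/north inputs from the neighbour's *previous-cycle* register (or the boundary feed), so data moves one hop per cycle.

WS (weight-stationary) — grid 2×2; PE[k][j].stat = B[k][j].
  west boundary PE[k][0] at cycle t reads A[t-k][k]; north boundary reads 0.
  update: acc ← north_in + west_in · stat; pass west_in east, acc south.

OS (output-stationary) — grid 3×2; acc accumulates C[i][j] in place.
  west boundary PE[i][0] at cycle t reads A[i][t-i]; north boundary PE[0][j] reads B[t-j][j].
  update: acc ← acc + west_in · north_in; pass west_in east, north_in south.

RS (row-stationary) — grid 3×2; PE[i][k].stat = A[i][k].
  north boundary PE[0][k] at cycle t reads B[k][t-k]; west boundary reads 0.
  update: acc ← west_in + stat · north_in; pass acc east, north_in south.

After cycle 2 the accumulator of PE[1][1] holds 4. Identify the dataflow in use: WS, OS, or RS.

dataflow = OS

— WS: 2×2; PE[1][1] trace:
  after 0 — PE[1][1] acc=0, pass-E 0, pass-S 0
  after 1 — PE[1][1] acc=0, pass-E 0, pass-S 0
  after 2 — PE[1][1] acc=52, pass-E 8, pass-S 52
— OS: 3×2; PE[1][1] trace:
  after 0 — PE[1][1] acc=0, pass-E 0, pass-S 0
  after 1 — PE[1][1] acc=0, pass-E 0, pass-S 0
  after 2 — PE[1][1] acc=4, pass-E 2, pass-S 2
— RS: 3×2; PE[1][1] trace:
  after 0 — PE[1][1] acc=0, pass-E 0, pass-S 0
  after 1 — PE[1][1] acc=0, pass-E 0, pass-S 0
  after 2 — PE[1][1] acc=20, pass-E 20, pass-S 8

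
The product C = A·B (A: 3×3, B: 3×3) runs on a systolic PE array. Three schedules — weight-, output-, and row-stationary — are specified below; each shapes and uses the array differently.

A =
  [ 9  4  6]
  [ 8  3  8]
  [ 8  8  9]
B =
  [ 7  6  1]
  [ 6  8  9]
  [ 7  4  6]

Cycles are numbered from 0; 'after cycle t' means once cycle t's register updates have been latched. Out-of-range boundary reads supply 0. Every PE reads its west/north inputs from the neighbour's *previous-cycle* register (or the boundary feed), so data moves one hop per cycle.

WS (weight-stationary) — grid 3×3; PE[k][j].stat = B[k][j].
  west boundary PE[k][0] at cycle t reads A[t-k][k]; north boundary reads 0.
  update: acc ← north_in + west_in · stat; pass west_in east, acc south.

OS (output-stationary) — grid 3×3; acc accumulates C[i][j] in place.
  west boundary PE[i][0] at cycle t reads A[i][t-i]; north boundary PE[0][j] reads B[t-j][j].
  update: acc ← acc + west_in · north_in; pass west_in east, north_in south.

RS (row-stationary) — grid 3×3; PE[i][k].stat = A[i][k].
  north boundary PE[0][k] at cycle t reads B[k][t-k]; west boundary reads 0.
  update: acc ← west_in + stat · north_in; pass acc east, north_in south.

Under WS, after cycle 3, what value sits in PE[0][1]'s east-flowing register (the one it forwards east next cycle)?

register = 8

WS (3×3). Following PE[0][1] plus its west/north inputs:
  cycle 0: PE[0][0] → acc 63, east 9, south 63
  cycle 0: PE[0][1] → acc 0, east 0, south 0
  cycle 1: PE[0][0] → acc 56, east 8, south 56
  cycle 1: PE[0][1] → acc 54, east 9, south 54
  cycle 2: PE[0][0] → acc 56, east 8, south 56
  cycle 2: PE[0][1] → acc 48, east 8, south 48
  cycle 3: PE[0][0] → acc 0, east 0, south 0
  cycle 3: PE[0][1] → acc 48, east 8, south 48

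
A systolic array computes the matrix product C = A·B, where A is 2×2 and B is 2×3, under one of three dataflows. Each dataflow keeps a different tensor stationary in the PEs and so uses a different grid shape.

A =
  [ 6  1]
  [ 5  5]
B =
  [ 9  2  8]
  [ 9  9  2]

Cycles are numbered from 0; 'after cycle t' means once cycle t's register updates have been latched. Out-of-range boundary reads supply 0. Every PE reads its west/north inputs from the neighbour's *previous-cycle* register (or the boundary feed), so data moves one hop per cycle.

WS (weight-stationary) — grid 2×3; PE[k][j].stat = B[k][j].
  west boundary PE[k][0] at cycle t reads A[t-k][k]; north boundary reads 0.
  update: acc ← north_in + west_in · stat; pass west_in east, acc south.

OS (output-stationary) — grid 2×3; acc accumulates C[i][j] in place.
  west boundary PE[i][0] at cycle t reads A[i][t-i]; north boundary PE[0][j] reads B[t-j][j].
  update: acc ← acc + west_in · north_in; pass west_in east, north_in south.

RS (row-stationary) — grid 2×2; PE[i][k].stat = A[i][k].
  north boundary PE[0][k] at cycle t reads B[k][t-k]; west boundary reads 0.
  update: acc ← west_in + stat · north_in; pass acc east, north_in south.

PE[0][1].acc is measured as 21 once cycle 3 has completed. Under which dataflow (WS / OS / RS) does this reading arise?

dataflow = OS

WS [2×3] PE[0][1] across cycles:
  0: (0,1).acc=0  regs=<0,0>
  1: (0,1).acc=12  regs=<6,12>
  2: (0,1).acc=10  regs=<5,10>
  3: (0,1).acc=0  regs=<0,0>
OS [2×3] PE[0][1] across cycles:
  0: (0,1).acc=0  regs=<0,0>
  1: (0,1).acc=12  regs=<6,2>
  2: (0,1).acc=21  regs=<1,9>
  3: (0,1).acc=21  regs=<0,0>
RS [2×2] PE[0][1] across cycles:
  0: (0,1).acc=0  regs=<0,0>
  1: (0,1).acc=63  regs=<63,9>
  2: (0,1).acc=21  regs=<21,9>
  3: (0,1).acc=50  regs=<50,2>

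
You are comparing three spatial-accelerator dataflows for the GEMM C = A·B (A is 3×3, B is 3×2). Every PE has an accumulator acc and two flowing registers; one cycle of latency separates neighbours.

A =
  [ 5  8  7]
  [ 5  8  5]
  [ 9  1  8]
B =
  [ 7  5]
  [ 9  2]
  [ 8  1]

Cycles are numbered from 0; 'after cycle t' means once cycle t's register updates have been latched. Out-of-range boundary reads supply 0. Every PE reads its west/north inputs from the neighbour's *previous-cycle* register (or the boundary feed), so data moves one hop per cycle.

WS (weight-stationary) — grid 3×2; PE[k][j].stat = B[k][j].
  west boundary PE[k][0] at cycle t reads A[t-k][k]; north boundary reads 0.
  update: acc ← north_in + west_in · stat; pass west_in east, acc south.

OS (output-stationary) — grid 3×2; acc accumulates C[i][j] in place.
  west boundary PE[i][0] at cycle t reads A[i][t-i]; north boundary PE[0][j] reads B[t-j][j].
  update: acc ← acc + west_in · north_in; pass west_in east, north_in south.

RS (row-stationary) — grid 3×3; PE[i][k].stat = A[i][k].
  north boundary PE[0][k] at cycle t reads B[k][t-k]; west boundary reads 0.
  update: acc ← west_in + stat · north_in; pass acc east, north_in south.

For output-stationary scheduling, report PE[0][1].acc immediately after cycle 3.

PE[0][1].acc = 48

Tracing OS — 3×2 array, target PE[0][1]:
  t=0 PE[0][0]: acc=35 h=5 v=7
  t=0 PE[0][1]: acc=0 h=0 v=0
  t=1 PE[0][0]: acc=107 h=8 v=9
  t=1 PE[0][1]: acc=25 h=5 v=5
  t=2 PE[0][0]: acc=163 h=7 v=8
  t=2 PE[0][1]: acc=41 h=8 v=2
  t=3 PE[0][0]: acc=163 h=0 v=0
  t=3 PE[0][1]: acc=48 h=7 v=1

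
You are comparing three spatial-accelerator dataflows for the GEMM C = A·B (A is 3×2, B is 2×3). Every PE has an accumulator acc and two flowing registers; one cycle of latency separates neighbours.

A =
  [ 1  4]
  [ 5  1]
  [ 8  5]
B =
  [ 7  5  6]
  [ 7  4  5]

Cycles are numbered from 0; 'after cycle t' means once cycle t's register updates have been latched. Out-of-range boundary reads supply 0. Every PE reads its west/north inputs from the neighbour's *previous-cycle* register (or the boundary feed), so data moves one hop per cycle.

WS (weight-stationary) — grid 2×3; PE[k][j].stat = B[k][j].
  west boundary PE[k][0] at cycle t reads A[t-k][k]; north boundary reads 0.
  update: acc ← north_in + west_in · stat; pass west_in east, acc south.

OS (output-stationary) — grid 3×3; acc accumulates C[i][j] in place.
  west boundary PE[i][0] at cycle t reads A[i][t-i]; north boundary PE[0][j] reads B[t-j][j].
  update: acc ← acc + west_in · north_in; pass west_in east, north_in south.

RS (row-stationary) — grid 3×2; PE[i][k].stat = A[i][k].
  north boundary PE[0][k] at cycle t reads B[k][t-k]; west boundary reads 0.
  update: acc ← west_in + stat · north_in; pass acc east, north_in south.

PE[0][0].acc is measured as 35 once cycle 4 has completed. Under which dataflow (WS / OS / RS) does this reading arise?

dataflow = OS

Under WS (2×3), PE[0][0]:
  step 0 · PE0,0: acc=7; fwd→1 fwd↓7
  step 1 · PE0,0: acc=35; fwd→5 fwd↓35
  step 2 · PE0,0: acc=56; fwd→8 fwd↓56
  step 3 · PE0,0: acc=0; fwd→0 fwd↓0
  step 4 · PE0,0: acc=0; fwd→0 fwd↓0
Under OS (3×3), PE[0][0]:
  step 0 · PE0,0: acc=7; fwd→1 fwd↓7
  step 1 · PE0,0: acc=35; fwd→4 fwd↓7
  step 2 · PE0,0: acc=35; fwd→0 fwd↓0
  step 3 · PE0,0: acc=35; fwd→0 fwd↓0
  step 4 · PE0,0: acc=35; fwd→0 fwd↓0
Under RS (3×2), PE[0][0]:
  step 0 · PE0,0: acc=7; fwd→7 fwd↓7
  step 1 · PE0,0: acc=5; fwd→5 fwd↓5
  step 2 · PE0,0: acc=6; fwd→6 fwd↓6
  step 3 · PE0,0: acc=0; fwd→0 fwd↓0
  step 4 · PE0,0: acc=0; fwd→0 fwd↓0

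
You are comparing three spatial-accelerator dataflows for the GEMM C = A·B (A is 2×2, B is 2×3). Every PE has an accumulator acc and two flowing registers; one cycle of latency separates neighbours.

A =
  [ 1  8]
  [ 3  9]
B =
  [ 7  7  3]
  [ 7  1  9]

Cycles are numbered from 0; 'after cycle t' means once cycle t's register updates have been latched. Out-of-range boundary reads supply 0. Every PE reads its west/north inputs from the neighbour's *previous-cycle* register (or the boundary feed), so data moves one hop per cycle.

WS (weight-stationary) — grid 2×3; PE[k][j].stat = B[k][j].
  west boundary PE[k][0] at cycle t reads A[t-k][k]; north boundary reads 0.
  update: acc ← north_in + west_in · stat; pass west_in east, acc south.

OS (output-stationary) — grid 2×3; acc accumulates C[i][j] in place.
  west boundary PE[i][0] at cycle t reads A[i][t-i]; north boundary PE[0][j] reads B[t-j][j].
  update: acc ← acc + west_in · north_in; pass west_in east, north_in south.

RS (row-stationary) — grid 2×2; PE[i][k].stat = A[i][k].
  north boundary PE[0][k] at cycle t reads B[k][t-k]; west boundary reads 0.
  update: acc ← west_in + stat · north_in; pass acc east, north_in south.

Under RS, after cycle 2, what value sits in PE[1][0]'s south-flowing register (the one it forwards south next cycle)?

RS 2×2: PE[1][0] cycle-by-cycle (with neighbour feeds):
  cycle 0: PE[0][0] → acc 7, east 7, south 7
  cycle 0: PE[1][0] → acc 0, east 0, south 0
  cycle 1: PE[0][0] → acc 7, east 7, south 7
  cycle 1: PE[1][0] → acc 21, east 21, south 7
  cycle 2: PE[0][0] → acc 3, east 3, south 3
  cycle 2: PE[1][0] → acc 21, east 21, south 7

register = 7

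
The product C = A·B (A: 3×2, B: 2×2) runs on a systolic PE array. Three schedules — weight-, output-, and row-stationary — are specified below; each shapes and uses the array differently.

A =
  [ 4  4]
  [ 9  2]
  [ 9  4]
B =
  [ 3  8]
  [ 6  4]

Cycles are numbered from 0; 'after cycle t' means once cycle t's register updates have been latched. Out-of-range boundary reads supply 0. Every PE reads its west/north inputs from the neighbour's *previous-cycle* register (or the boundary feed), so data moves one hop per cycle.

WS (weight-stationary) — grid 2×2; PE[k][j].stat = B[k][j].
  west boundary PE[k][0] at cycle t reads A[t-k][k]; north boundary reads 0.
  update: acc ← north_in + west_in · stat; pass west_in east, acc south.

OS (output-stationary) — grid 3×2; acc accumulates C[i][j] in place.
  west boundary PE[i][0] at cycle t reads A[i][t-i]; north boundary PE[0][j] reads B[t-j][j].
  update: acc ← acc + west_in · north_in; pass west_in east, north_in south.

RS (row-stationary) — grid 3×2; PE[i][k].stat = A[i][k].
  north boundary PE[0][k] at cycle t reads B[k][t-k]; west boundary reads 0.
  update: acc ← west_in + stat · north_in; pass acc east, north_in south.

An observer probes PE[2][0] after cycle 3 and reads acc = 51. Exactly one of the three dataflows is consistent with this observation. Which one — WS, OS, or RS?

— WS: 2×2 array has no PE[2][0].
Under OS (3×2), PE[2][0]:
  after 0 — PE[2][0] acc=0, pass-E 0, pass-S 0
  after 1 — PE[2][0] acc=0, pass-E 0, pass-S 0
  after 2 — PE[2][0] acc=27, pass-E 9, pass-S 3
  after 3 — PE[2][0] acc=51, pass-E 4, pass-S 6
Under RS (3×2), PE[2][0]:
  after 0 — PE[2][0] acc=0, pass-E 0, pass-S 0
  after 1 — PE[2][0] acc=0, pass-E 0, pass-S 0
  after 2 — PE[2][0] acc=27, pass-E 27, pass-S 3
  after 3 — PE[2][0] acc=72, pass-E 72, pass-S 8

dataflow = OS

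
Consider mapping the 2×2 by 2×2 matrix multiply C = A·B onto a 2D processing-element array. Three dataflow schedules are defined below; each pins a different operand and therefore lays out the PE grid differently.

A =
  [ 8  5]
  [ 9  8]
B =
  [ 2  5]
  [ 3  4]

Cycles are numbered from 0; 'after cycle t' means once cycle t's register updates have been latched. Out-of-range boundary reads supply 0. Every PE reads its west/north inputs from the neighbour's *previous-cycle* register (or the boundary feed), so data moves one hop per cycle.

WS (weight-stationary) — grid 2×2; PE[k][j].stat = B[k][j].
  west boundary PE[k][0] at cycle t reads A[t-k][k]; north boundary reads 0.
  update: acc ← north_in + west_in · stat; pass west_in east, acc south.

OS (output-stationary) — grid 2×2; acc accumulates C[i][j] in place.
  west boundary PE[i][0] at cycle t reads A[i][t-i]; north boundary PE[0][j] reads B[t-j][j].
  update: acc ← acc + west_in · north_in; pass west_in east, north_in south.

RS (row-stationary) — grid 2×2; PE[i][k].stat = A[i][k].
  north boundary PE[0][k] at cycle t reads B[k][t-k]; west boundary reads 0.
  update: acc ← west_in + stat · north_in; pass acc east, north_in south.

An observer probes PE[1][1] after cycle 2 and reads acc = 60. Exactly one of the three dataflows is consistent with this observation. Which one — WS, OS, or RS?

dataflow = WS

WS (2×2 grid), PE[1][1]:
  cycle 0: PE[1][1] → acc 0, east 0, south 0
  cycle 1: PE[1][1] → acc 0, east 0, south 0
  cycle 2: PE[1][1] → acc 60, east 5, south 60
OS (2×2 grid), PE[1][1]:
  cycle 0: PE[1][1] → acc 0, east 0, south 0
  cycle 1: PE[1][1] → acc 0, east 0, south 0
  cycle 2: PE[1][1] → acc 45, east 9, south 5
RS (2×2 grid), PE[1][1]:
  cycle 0: PE[1][1] → acc 0, east 0, south 0
  cycle 1: PE[1][1] → acc 0, east 0, south 0
  cycle 2: PE[1][1] → acc 42, east 42, south 3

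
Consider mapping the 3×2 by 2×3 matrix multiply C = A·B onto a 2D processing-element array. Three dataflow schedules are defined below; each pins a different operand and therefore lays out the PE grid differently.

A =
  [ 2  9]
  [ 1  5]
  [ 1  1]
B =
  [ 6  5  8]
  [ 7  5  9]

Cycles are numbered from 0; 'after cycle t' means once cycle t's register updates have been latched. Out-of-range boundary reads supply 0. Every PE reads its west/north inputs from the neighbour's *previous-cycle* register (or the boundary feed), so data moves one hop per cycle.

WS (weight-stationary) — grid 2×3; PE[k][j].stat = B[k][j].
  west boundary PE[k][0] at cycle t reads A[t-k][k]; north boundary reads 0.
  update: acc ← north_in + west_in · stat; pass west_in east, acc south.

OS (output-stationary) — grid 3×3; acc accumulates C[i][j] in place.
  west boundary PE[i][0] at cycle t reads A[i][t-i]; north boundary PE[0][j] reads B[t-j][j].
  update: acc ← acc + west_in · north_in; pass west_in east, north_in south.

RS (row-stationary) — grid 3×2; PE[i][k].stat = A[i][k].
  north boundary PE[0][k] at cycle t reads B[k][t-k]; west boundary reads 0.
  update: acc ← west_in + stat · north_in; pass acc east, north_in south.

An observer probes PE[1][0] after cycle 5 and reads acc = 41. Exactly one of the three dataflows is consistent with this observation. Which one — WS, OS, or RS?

— WS: 2×3; PE[1][0] trace:
  step 0 · PE1,0: acc=0; fwd→0 fwd↓0
  step 1 · PE1,0: acc=75; fwd→9 fwd↓75
  step 2 · PE1,0: acc=41; fwd→5 fwd↓41
  step 3 · PE1,0: acc=13; fwd→1 fwd↓13
  step 4 · PE1,0: acc=0; fwd→0 fwd↓0
  step 5 · PE1,0: acc=0; fwd→0 fwd↓0
— OS: 3×3; PE[1][0] trace:
  step 0 · PE1,0: acc=0; fwd→0 fwd↓0
  step 1 · PE1,0: acc=6; fwd→1 fwd↓6
  step 2 · PE1,0: acc=41; fwd→5 fwd↓7
  step 3 · PE1,0: acc=41; fwd→0 fwd↓0
  step 4 · PE1,0: acc=41; fwd→0 fwd↓0
  step 5 · PE1,0: acc=41; fwd→0 fwd↓0
— RS: 3×2; PE[1][0] trace:
  step 0 · PE1,0: acc=0; fwd→0 fwd↓0
  step 1 · PE1,0: acc=6; fwd→6 fwd↓6
  step 2 · PE1,0: acc=5; fwd→5 fwd↓5
  step 3 · PE1,0: acc=8; fwd→8 fwd↓8
  step 4 · PE1,0: acc=0; fwd→0 fwd↓0
  step 5 · PE1,0: acc=0; fwd→0 fwd↓0

dataflow = OS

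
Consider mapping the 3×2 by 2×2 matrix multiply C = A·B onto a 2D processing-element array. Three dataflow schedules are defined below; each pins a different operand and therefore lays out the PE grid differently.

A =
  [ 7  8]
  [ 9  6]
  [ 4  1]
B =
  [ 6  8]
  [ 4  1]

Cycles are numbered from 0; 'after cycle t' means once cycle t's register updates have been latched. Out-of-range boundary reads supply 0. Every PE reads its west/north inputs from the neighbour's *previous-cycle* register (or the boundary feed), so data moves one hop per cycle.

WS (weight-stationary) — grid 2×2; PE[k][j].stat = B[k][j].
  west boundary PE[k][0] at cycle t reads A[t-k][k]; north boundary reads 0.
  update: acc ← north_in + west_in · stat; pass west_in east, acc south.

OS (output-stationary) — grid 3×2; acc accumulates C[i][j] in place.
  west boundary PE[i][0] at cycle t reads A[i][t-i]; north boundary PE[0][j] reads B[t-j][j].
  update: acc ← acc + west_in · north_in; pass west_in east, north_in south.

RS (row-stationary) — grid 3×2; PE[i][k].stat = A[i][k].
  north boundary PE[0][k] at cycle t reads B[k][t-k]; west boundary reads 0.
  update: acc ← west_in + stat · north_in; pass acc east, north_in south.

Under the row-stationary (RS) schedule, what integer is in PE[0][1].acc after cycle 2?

PE[0][1].acc = 64

RS 3×2: PE[0][1] cycle-by-cycle (with neighbour feeds):
  after 0 — PE[0][0] acc=42, pass-E 42, pass-S 6
  after 0 — PE[0][1] acc=0, pass-E 0, pass-S 0
  after 1 — PE[0][0] acc=56, pass-E 56, pass-S 8
  after 1 — PE[0][1] acc=74, pass-E 74, pass-S 4
  after 2 — PE[0][0] acc=0, pass-E 0, pass-S 0
  after 2 — PE[0][1] acc=64, pass-E 64, pass-S 1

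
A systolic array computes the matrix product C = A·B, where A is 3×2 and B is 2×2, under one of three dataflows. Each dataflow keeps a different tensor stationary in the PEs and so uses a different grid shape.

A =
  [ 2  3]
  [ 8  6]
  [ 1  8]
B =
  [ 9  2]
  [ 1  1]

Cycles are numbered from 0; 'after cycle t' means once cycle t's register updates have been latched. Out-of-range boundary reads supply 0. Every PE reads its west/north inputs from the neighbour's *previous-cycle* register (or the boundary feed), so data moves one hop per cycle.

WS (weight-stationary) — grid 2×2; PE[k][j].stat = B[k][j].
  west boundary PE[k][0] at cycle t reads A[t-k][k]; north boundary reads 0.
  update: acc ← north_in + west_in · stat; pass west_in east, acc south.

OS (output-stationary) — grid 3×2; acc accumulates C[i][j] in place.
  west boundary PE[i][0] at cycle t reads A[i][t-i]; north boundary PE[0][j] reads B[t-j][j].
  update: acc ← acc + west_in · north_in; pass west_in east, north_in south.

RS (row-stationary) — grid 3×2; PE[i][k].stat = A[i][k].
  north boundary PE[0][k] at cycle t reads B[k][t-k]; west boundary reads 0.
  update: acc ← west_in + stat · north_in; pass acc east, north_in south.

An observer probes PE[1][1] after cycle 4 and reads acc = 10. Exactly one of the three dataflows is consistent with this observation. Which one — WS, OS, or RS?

WS [2×2] PE[1][1] across cycles:
  t=0 PE[1][1]: acc=0 h=0 v=0
  t=1 PE[1][1]: acc=0 h=0 v=0
  t=2 PE[1][1]: acc=7 h=3 v=7
  t=3 PE[1][1]: acc=22 h=6 v=22
  t=4 PE[1][1]: acc=10 h=8 v=10
OS [3×2] PE[1][1] across cycles:
  t=0 PE[1][1]: acc=0 h=0 v=0
  t=1 PE[1][1]: acc=0 h=0 v=0
  t=2 PE[1][1]: acc=16 h=8 v=2
  t=3 PE[1][1]: acc=22 h=6 v=1
  t=4 PE[1][1]: acc=22 h=0 v=0
RS [3×2] PE[1][1] across cycles:
  t=0 PE[1][1]: acc=0 h=0 v=0
  t=1 PE[1][1]: acc=0 h=0 v=0
  t=2 PE[1][1]: acc=78 h=78 v=1
  t=3 PE[1][1]: acc=22 h=22 v=1
  t=4 PE[1][1]: acc=0 h=0 v=0

dataflow = WS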